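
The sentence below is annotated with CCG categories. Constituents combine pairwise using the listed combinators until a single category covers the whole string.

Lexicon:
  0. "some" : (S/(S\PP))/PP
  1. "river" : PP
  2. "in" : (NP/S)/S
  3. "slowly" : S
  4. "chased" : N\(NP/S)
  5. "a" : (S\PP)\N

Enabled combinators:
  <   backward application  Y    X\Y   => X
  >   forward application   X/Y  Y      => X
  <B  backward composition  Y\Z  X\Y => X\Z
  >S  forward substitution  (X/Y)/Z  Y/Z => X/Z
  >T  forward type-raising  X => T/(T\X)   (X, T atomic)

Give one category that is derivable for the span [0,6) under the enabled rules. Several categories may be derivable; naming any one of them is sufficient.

[0,6] S   >
  [0,2] S/(S\PP)   >
    [0,1] "some" : (S/(S\PP))/PP
    [1,2] "river" : PP
  [2,6] S\PP   <
    [2,5] N   <
      [2,4] NP/S   >
        [2,3] "in" : (NP/S)/S
        [3,4] "slowly" : S
      [4,5] "chased" : N\(NP/S)
    [5,6] "a" : (S\PP)\N

S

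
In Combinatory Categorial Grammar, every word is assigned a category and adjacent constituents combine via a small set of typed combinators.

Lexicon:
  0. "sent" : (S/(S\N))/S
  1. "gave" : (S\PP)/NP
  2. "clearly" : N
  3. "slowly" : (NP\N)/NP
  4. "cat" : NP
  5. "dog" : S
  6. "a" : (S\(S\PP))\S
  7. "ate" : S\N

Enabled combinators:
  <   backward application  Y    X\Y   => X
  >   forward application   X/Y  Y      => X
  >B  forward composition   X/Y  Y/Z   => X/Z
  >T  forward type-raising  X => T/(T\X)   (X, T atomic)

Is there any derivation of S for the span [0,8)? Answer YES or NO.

YES

[0,8] S   >
  [0,7] S/(S\N)   >
    [0,1] "sent" : (S/(S\N))/S
    [1,7] S   <
      [1,5] S\PP   >
        [1,2] "gave" : (S\PP)/NP
        [2,5] NP   <
          [2,3] "clearly" : N
          [3,5] NP\N   >
            [3,4] "slowly" : (NP\N)/NP
            [4,5] "cat" : NP
      [5,7] S\(S\PP)   <
        [5,6] "dog" : S
        [6,7] "a" : (S\(S\PP))\S
  [7,8] "ate" : S\N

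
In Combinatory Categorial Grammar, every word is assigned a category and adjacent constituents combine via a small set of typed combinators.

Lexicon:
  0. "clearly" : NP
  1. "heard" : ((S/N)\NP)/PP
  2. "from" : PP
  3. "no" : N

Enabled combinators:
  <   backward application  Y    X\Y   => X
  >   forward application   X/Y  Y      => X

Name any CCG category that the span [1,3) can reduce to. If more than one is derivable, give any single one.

[0,4] S   >
  [0,3] S/N   <
    [0,1] "clearly" : NP
    [1,3] (S/N)\NP   >
      [1,2] "heard" : ((S/N)\NP)/PP
      [2,3] "from" : PP
  [3,4] "no" : N

(S/N)\NP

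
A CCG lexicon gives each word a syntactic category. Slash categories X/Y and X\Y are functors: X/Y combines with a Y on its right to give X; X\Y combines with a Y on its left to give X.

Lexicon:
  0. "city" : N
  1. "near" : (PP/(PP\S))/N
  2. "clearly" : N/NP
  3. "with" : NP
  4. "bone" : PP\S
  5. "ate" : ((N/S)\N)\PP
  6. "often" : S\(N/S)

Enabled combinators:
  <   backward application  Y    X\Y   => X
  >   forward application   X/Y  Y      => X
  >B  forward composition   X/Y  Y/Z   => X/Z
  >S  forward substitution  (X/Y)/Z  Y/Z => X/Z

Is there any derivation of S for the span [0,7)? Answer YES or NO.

YES

[0,7] S   <
  [0,6] N/S   <
    [0,1] "city" : N
    [1,6] (N/S)\N   <
      [1,5] PP   >
        [1,4] PP/(PP\S)   >
          [1,2] "near" : (PP/(PP\S))/N
          [2,4] N   >
            [2,3] "clearly" : N/NP
            [3,4] "with" : NP
        [4,5] "bone" : PP\S
      [5,6] "ate" : ((N/S)\N)\PP
  [6,7] "often" : S\(N/S)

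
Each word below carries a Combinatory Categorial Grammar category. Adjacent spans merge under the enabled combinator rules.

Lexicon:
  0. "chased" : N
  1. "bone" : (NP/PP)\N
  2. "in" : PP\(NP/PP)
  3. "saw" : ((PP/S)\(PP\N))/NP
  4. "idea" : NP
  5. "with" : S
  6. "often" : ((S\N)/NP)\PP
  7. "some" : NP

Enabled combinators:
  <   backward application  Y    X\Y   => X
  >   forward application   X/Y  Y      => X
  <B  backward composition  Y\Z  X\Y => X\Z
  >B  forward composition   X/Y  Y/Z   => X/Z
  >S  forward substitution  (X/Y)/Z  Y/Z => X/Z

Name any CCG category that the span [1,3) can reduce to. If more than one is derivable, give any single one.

PP\N

[0,8] S   <
  [0,1] "chased" : N
  [1,8] S\N   >
    [1,7] (S\N)/NP   <
      [1,6] PP   >
        [1,5] PP/S   <
          [1,3] PP\N   <B
            [1,2] "bone" : (NP/PP)\N
            [2,3] "in" : PP\(NP/PP)
          [3,5] (PP/S)\(PP\N)   >
            [3,4] "saw" : ((PP/S)\(PP\N))/NP
            [4,5] "idea" : NP
        [5,6] "with" : S
      [6,7] "often" : ((S\N)/NP)\PP
    [7,8] "some" : NP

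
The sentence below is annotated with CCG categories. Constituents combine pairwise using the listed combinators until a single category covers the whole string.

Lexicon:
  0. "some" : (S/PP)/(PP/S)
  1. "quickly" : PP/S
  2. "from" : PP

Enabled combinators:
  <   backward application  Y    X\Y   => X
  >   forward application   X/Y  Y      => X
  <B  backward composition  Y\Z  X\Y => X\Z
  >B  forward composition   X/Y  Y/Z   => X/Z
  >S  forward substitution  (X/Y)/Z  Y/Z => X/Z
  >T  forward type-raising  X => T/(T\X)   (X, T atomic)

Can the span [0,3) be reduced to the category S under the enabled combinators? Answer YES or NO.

YES

[0,3] S   >
  [0,2] S/PP   >
    [0,1] "some" : (S/PP)/(PP/S)
    [1,2] "quickly" : PP/S
  [2,3] "from" : PP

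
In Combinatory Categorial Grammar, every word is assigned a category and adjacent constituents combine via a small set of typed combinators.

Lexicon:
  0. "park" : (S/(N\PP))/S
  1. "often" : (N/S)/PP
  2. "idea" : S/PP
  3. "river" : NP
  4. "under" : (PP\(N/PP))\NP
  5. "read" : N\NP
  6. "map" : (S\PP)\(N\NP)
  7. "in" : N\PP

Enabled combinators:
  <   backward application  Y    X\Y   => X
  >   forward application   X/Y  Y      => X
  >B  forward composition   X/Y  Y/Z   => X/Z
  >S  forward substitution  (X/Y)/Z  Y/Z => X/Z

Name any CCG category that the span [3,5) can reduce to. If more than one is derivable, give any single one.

PP\(N/PP)

[0,8] S   >
  [0,7] S/(N\PP)   >
    [0,1] "park" : (S/(N\PP))/S
    [1,7] S   <
      [1,5] PP   <
        [1,3] N/PP   >S
          [1,2] "often" : (N/S)/PP
          [2,3] "idea" : S/PP
        [3,5] PP\(N/PP)   <
          [3,4] "river" : NP
          [4,5] "under" : (PP\(N/PP))\NP
      [5,7] S\PP   <
        [5,6] "read" : N\NP
        [6,7] "map" : (S\PP)\(N\NP)
  [7,8] "in" : N\PP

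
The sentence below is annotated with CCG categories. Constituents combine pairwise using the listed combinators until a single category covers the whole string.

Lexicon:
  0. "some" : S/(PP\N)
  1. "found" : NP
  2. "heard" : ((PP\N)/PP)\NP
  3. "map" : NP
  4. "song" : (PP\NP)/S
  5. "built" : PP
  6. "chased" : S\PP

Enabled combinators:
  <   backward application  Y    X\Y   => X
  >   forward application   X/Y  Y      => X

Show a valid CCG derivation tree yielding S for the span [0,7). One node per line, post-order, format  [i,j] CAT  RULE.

[0,7] S   >
  [0,1] "some" : S/(PP\N)
  [1,7] PP\N   >
    [1,3] (PP\N)/PP   <
      [1,2] "found" : NP
      [2,3] "heard" : ((PP\N)/PP)\NP
    [3,7] PP   <
      [3,4] "map" : NP
      [4,7] PP\NP   >
        [4,5] "song" : (PP\NP)/S
        [5,7] S   <
          [5,6] "built" : PP
          [6,7] "chased" : S\PP

[0,1] S/(PP\N)  lex  "some"
[1,2] NP  lex  "found"
[2,3] ((PP\N)/PP)\NP  lex  "heard"
[1,3] (PP\N)/PP  <  k=2
[3,4] NP  lex  "map"
[4,5] (PP\NP)/S  lex  "song"
[5,6] PP  lex  "built"
[6,7] S\PP  lex  "chased"
[5,7] S  <  k=6
[4,7] PP\NP  >  k=5
[3,7] PP  <  k=4
[1,7] PP\N  >  k=3
[0,7] S  >  k=1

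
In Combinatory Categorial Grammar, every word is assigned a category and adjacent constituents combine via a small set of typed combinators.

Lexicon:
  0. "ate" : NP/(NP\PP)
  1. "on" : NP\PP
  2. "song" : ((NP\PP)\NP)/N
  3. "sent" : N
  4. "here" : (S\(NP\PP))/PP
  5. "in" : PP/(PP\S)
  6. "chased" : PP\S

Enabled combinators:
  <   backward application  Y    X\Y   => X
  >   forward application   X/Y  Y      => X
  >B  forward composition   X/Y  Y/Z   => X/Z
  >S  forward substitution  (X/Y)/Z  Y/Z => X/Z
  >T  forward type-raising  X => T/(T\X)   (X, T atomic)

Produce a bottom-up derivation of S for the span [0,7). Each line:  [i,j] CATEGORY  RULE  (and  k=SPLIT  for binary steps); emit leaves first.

[0,1] NP/(NP\PP)  lex  "ate"
[1,2] NP\PP  lex  "on"
[0,2] NP  >  k=1
[2,3] ((NP\PP)\NP)/N  lex  "song"
[3,4] N  lex  "sent"
[2,4] (NP\PP)\NP  >  k=3
[0,4] NP\PP  <  k=2
[4,5] (S\(NP\PP))/PP  lex  "here"
[5,6] PP/(PP\S)  lex  "in"
[6,7] PP\S  lex  "chased"
[5,7] PP  >  k=6
[4,7] S\(NP\PP)  >  k=5
[0,7] S  <  k=4

[0,7] S   <
  [0,4] NP\PP   <
    [0,2] NP   >
      [0,1] "ate" : NP/(NP\PP)
      [1,2] "on" : NP\PP
    [2,4] (NP\PP)\NP   >
      [2,3] "song" : ((NP\PP)\NP)/N
      [3,4] "sent" : N
  [4,7] S\(NP\PP)   >
    [4,5] "here" : (S\(NP\PP))/PP
    [5,7] PP   >
      [5,6] "in" : PP/(PP\S)
      [6,7] "chased" : PP\S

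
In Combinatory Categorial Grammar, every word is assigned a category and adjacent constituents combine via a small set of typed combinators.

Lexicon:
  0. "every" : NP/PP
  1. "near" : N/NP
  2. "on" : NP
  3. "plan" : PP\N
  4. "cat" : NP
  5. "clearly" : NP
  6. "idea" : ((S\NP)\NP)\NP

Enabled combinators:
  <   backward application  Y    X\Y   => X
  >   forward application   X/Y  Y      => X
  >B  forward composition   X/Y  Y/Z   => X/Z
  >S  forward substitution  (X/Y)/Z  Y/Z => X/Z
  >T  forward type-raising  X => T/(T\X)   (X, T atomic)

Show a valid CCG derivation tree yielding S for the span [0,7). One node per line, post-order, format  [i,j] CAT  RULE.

[0,1] NP/PP  lex  "every"
[1,2] N/NP  lex  "near"
[2,3] NP  lex  "on"
[1,3] N  >  k=2
[3,4] PP\N  lex  "plan"
[1,4] PP  <  k=3
[0,4] NP  >  k=1
[4,5] NP  lex  "cat"
[5,6] NP  lex  "clearly"
[6,7] ((S\NP)\NP)\NP  lex  "idea"
[5,7] (S\NP)\NP  <  k=6
[4,7] S\NP  <  k=5
[0,7] S  <  k=4

[0,7] S   <
  [0,4] NP   >
    [0,1] "every" : NP/PP
    [1,4] PP   <
      [1,3] N   >
        [1,2] "near" : N/NP
        [2,3] "on" : NP
      [3,4] "plan" : PP\N
  [4,7] S\NP   <
    [4,5] "cat" : NP
    [5,7] (S\NP)\NP   <
      [5,6] "clearly" : NP
      [6,7] "idea" : ((S\NP)\NP)\NP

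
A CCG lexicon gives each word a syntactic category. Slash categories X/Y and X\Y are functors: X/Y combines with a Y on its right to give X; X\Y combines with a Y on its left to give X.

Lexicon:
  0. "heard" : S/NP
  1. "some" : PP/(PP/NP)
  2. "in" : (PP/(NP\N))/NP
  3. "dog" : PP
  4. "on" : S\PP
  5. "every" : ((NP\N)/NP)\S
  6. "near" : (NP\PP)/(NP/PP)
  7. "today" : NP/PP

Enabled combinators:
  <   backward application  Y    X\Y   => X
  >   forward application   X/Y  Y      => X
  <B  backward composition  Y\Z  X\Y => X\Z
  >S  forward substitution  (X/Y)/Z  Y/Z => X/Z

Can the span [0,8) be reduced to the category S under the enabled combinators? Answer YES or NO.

YES

[0,8] S   >
  [0,1] "heard" : S/NP
  [1,8] NP   <
    [1,6] PP   >
      [1,2] "some" : PP/(PP/NP)
      [2,6] PP/NP   >S
        [2,3] "in" : (PP/(NP\N))/NP
        [3,6] (NP\N)/NP   <
          [3,5] S   <
            [3,4] "dog" : PP
            [4,5] "on" : S\PP
          [5,6] "every" : ((NP\N)/NP)\S
    [6,8] NP\PP   >
      [6,7] "near" : (NP\PP)/(NP/PP)
      [7,8] "today" : NP/PP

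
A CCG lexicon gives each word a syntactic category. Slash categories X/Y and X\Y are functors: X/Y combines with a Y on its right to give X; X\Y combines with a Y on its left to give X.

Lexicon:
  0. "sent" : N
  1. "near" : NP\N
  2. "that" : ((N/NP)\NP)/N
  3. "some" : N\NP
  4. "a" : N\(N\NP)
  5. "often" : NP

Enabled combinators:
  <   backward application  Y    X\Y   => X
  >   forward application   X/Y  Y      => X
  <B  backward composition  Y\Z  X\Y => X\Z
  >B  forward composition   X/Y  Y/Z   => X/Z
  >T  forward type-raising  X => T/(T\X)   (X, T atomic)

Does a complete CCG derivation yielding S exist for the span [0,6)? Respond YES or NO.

NO

N NP\N ((N/NP)\NP)/N N\NP N\(N\NP) NP
CKY chart[0,6] = {N, N/(NP\NP), N/(N\N), NP/(NP\N), PP/(PP\N), S/(S\N)}; S ∉ chart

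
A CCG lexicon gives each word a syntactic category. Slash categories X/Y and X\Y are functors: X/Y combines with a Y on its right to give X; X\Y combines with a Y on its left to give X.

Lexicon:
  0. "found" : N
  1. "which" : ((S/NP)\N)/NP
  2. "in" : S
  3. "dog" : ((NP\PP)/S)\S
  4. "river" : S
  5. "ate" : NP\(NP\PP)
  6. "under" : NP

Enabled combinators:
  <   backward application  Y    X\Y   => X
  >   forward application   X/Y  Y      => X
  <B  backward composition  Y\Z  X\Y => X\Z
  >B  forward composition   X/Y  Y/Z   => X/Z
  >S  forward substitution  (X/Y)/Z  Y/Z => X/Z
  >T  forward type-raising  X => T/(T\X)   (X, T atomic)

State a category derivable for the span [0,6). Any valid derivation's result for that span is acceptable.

[0,7] S   >
  [0,6] S/NP   <
    [0,1] "found" : N
    [1,6] (S/NP)\N   >
      [1,2] "which" : ((S/NP)\N)/NP
      [2,6] NP   <
        [2,5] NP\PP   >
          [2,4] (NP\PP)/S   <
            [2,3] "in" : S
            [3,4] "dog" : ((NP\PP)/S)\S
          [4,5] "river" : S
        [5,6] "ate" : NP\(NP\PP)
  [6,7] "under" : NP

S/NP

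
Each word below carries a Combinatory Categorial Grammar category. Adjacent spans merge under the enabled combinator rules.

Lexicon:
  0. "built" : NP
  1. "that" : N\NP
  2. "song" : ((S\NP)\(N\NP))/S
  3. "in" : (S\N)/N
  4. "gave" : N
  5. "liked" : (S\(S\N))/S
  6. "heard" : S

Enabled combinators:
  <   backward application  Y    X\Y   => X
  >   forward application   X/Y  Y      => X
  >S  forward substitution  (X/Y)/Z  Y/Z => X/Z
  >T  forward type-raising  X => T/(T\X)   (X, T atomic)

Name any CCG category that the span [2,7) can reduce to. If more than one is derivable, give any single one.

[0,7] S   <
  [0,1] "built" : NP
  [1,7] S\NP   <
    [1,2] "that" : N\NP
    [2,7] (S\NP)\(N\NP)   >
      [2,3] "song" : ((S\NP)\(N\NP))/S
      [3,7] S   <
        [3,5] S\N   >
          [3,4] "in" : (S\N)/N
          [4,5] "gave" : N
        [5,7] S\(S\N)   >
          [5,6] "liked" : (S\(S\N))/S
          [6,7] "heard" : S

(S\NP)\(N\NP)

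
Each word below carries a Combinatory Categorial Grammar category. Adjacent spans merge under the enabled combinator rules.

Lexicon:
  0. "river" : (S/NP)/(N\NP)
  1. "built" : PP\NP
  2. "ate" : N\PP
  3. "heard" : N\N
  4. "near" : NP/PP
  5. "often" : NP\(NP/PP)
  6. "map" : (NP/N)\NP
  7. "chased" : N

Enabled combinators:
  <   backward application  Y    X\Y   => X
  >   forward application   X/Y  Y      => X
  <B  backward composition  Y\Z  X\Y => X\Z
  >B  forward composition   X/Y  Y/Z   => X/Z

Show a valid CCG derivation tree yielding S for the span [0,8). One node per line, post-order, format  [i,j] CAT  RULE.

[0,1] (S/NP)/(N\NP)  lex  "river"
[1,2] PP\NP  lex  "built"
[2,3] N\PP  lex  "ate"
[1,3] N\NP  <B  k=2
[3,4] N\N  lex  "heard"
[1,4] N\NP  <B  k=3
[0,4] S/NP  >  k=1
[4,5] NP/PP  lex  "near"
[5,6] NP\(NP/PP)  lex  "often"
[4,6] NP  <  k=5
[6,7] (NP/N)\NP  lex  "map"
[4,7] NP/N  <  k=6
[7,8] N  lex  "chased"
[4,8] NP  >  k=7
[0,8] S  >  k=4

[0,8] S   >
  [0,4] S/NP   >
    [0,1] "river" : (S/NP)/(N\NP)
    [1,4] N\NP   <B
      [1,3] N\NP   <B
        [1,2] "built" : PP\NP
        [2,3] "ate" : N\PP
      [3,4] "heard" : N\N
  [4,8] NP   >
    [4,7] NP/N   <
      [4,6] NP   <
        [4,5] "near" : NP/PP
        [5,6] "often" : NP\(NP/PP)
      [6,7] "map" : (NP/N)\NP
    [7,8] "chased" : N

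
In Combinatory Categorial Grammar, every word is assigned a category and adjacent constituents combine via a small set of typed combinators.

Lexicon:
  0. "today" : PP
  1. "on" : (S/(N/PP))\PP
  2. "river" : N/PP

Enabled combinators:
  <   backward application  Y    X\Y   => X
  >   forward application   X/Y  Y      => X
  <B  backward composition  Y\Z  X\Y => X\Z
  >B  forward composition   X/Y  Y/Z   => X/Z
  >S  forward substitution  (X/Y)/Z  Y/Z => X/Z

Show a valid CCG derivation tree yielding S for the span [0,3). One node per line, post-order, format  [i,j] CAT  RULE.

[0,3] S   >
  [0,2] S/(N/PP)   <
    [0,1] "today" : PP
    [1,2] "on" : (S/(N/PP))\PP
  [2,3] "river" : N/PP

[0,1] PP  lex  "today"
[1,2] (S/(N/PP))\PP  lex  "on"
[0,2] S/(N/PP)  <  k=1
[2,3] N/PP  lex  "river"
[0,3] S  >  k=2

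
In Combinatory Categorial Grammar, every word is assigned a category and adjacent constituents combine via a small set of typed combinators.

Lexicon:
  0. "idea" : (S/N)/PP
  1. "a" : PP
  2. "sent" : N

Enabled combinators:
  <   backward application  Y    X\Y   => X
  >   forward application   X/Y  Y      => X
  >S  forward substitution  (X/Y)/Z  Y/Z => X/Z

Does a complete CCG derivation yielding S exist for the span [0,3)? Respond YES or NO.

[0,3] S   >
  [0,2] S/N   >
    [0,1] "idea" : (S/N)/PP
    [1,2] "a" : PP
  [2,3] "sent" : N

YES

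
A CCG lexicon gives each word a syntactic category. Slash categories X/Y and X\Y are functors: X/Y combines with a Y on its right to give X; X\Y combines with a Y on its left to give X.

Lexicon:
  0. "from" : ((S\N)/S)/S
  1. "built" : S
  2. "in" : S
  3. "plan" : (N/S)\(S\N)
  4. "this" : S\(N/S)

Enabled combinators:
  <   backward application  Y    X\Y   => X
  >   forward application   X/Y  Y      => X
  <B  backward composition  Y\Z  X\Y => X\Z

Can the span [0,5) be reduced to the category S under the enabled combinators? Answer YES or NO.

YES

[0,5] S   <
  [0,4] N/S   <
    [0,3] S\N   >
      [0,2] (S\N)/S   >
        [0,1] "from" : ((S\N)/S)/S
        [1,2] "built" : S
      [2,3] "in" : S
    [3,4] "plan" : (N/S)\(S\N)
  [4,5] "this" : S\(N/S)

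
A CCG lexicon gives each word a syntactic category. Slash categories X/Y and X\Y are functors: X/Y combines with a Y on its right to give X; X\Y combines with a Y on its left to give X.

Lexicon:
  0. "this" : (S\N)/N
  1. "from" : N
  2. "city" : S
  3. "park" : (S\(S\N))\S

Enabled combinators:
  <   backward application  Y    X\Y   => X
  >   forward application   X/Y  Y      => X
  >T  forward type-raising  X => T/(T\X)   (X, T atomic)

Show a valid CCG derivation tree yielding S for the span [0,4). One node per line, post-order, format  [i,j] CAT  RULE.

[0,1] (S\N)/N  lex  "this"
[1,2] N  lex  "from"
[0,2] S\N  >  k=1
[2,3] S  lex  "city"
[3,4] (S\(S\N))\S  lex  "park"
[2,4] S\(S\N)  <  k=3
[0,4] S  <  k=2

[0,4] S   <
  [0,2] S\N   >
    [0,1] "this" : (S\N)/N
    [1,2] "from" : N
  [2,4] S\(S\N)   <
    [2,3] "city" : S
    [3,4] "park" : (S\(S\N))\S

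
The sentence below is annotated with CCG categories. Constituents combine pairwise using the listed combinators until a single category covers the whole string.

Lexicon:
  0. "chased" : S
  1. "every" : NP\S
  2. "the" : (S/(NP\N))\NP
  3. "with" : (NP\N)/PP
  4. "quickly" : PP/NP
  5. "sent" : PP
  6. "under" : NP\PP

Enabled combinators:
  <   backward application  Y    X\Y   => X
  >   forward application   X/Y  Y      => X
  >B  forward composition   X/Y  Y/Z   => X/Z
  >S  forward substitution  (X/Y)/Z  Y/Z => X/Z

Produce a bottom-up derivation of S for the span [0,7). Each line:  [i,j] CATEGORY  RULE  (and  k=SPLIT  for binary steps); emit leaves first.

[0,1] S  lex  "chased"
[1,2] NP\S  lex  "every"
[0,2] NP  <  k=1
[2,3] (S/(NP\N))\NP  lex  "the"
[0,3] S/(NP\N)  <  k=2
[3,4] (NP\N)/PP  lex  "with"
[4,5] PP/NP  lex  "quickly"
[5,6] PP  lex  "sent"
[6,7] NP\PP  lex  "under"
[5,7] NP  <  k=6
[4,7] PP  >  k=5
[3,7] NP\N  >  k=4
[0,7] S  >  k=3

[0,7] S   >
  [0,3] S/(NP\N)   <
    [0,2] NP   <
      [0,1] "chased" : S
      [1,2] "every" : NP\S
    [2,3] "the" : (S/(NP\N))\NP
  [3,7] NP\N   >
    [3,4] "with" : (NP\N)/PP
    [4,7] PP   >
      [4,5] "quickly" : PP/NP
      [5,7] NP   <
        [5,6] "sent" : PP
        [6,7] "under" : NP\PP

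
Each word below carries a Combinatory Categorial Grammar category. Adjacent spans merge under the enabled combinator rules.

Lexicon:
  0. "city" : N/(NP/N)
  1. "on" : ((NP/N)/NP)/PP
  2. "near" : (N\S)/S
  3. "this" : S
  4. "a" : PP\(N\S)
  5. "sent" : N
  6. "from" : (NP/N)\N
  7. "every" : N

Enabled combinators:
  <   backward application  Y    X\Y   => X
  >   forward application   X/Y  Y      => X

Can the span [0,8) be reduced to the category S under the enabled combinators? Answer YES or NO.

N/(NP/N) ((NP/N)/NP)/PP (N\S)/S S PP\(N\S) N (NP/N)\N N
CKY chart[0,8] = {N}; S ∉ chart

NO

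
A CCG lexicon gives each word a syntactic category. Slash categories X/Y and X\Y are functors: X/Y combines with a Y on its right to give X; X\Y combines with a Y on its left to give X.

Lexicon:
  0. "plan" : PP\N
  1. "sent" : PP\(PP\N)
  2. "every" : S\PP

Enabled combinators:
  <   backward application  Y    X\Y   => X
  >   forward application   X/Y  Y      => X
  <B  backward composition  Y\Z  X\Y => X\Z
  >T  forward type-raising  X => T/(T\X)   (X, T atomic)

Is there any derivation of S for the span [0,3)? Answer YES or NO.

YES

[0,3] S   <
  [0,2] PP   <
    [0,1] "plan" : PP\N
    [1,2] "sent" : PP\(PP\N)
  [2,3] "every" : S\PP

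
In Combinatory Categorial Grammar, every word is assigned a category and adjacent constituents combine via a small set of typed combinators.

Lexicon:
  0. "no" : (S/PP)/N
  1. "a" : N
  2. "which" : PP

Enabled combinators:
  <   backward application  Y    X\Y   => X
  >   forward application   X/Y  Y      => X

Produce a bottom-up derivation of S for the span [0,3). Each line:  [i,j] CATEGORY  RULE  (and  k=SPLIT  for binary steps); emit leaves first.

[0,1] (S/PP)/N  lex  "no"
[1,2] N  lex  "a"
[0,2] S/PP  >  k=1
[2,3] PP  lex  "which"
[0,3] S  >  k=2

[0,3] S   >
  [0,2] S/PP   >
    [0,1] "no" : (S/PP)/N
    [1,2] "a" : N
  [2,3] "which" : PP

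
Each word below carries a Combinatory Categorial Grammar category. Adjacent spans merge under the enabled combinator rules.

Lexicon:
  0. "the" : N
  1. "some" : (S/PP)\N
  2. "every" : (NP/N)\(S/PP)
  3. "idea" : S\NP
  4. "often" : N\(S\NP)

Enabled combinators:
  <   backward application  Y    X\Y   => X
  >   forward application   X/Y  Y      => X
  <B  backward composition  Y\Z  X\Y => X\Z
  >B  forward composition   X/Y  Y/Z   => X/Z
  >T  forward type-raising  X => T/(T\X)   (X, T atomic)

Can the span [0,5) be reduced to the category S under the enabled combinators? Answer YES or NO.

N (S/PP)\N (NP/N)\(S/PP) S\NP N\(S\NP)
CKY chart[0,5] = {N/(N\NP), NP, NP/(NP\NP), NP/(N\N), PP/(PP\NP), S/(S\NP)}; S ∉ chart

NO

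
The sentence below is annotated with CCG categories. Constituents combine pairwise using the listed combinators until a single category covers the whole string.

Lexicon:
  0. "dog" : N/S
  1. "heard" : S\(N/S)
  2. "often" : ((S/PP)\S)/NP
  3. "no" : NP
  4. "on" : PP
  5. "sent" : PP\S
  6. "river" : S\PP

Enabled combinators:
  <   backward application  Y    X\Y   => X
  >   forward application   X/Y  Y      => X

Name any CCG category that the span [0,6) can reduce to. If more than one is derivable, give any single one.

PP

[0,7] S   <
  [0,6] PP   <
    [0,5] S   >
      [0,4] S/PP   <
        [0,2] S   <
          [0,1] "dog" : N/S
          [1,2] "heard" : S\(N/S)
        [2,4] (S/PP)\S   >
          [2,3] "often" : ((S/PP)\S)/NP
          [3,4] "no" : NP
      [4,5] "on" : PP
    [5,6] "sent" : PP\S
  [6,7] "river" : S\PP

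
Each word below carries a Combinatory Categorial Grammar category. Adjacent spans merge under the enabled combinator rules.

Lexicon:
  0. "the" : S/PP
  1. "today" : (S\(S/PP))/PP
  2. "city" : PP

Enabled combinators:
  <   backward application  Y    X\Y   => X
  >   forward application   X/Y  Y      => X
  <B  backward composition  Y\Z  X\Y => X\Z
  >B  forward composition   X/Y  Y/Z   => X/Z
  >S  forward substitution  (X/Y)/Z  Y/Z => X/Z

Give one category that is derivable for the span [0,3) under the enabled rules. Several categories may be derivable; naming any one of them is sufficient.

S

[0,3] S   <
  [0,1] "the" : S/PP
  [1,3] S\(S/PP)   >
    [1,2] "today" : (S\(S/PP))/PP
    [2,3] "city" : PP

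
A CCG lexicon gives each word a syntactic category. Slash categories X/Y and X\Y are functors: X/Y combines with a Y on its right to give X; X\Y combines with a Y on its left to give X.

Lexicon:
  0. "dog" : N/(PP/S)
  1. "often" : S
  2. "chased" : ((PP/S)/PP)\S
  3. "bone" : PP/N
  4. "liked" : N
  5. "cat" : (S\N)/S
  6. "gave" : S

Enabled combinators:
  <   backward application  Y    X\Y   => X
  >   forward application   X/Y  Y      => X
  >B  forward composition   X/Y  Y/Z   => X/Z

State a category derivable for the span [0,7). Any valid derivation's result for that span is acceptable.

[0,7] S   <
  [0,5] N   >
    [0,3] N/PP   >B
      [0,1] "dog" : N/(PP/S)
      [1,3] (PP/S)/PP   <
        [1,2] "often" : S
        [2,3] "chased" : ((PP/S)/PP)\S
    [3,5] PP   >
      [3,4] "bone" : PP/N
      [4,5] "liked" : N
  [5,7] S\N   >
    [5,6] "cat" : (S\N)/S
    [6,7] "gave" : S

S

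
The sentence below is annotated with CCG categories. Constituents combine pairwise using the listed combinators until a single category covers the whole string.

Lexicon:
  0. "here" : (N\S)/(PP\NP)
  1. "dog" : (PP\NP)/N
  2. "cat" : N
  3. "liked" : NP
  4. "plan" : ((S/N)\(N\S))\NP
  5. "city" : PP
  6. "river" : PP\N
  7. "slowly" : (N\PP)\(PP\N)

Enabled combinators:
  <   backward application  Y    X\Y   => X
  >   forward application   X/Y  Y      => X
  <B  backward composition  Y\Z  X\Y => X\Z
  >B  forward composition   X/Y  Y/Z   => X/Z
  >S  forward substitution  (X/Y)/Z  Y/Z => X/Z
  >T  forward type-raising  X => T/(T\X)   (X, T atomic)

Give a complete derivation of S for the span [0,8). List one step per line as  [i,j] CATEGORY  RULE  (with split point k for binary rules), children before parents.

[0,8] S   >
  [0,5] S/N   <
    [0,3] N\S   >
      [0,1] "here" : (N\S)/(PP\NP)
      [1,3] PP\NP   >
        [1,2] "dog" : (PP\NP)/N
        [2,3] "cat" : N
    [3,5] (S/N)\(N\S)   <
      [3,4] "liked" : NP
      [4,5] "plan" : ((S/N)\(N\S))\NP
  [5,8] N   >
    [5,6] N/(N\PP)   >T
      [5,6] "city" : PP
    [6,8] N\PP   <
      [6,7] "river" : PP\N
      [7,8] "slowly" : (N\PP)\(PP\N)

[0,1] (N\S)/(PP\NP)  lex  "here"
[1,2] (PP\NP)/N  lex  "dog"
[2,3] N  lex  "cat"
[1,3] PP\NP  >  k=2
[0,3] N\S  >  k=1
[3,4] NP  lex  "liked"
[4,5] ((S/N)\(N\S))\NP  lex  "plan"
[3,5] (S/N)\(N\S)  <  k=4
[0,5] S/N  <  k=3
[5,6] PP  lex  "city"
[5,6] N/(N\PP)  >T
[6,7] PP\N  lex  "river"
[7,8] (N\PP)\(PP\N)  lex  "slowly"
[6,8] N\PP  <  k=7
[5,8] N  >  k=6
[0,8] S  >  k=5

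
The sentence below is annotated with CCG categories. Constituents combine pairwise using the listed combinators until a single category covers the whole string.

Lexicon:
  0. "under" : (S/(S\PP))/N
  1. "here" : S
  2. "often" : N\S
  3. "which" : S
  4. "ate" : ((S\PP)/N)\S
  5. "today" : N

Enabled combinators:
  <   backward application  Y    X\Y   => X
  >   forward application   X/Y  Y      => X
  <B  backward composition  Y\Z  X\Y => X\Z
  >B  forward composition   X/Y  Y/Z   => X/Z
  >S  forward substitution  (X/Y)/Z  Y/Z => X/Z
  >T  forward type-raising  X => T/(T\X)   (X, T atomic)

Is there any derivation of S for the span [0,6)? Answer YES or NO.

YES

[0,6] S   >
  [0,3] S/(S\PP)   >
    [0,1] "under" : (S/(S\PP))/N
    [1,3] N   <
      [1,2] "here" : S
      [2,3] "often" : N\S
  [3,6] S\PP   >
    [3,5] (S\PP)/N   <
      [3,4] "which" : S
      [4,5] "ate" : ((S\PP)/N)\S
    [5,6] "today" : N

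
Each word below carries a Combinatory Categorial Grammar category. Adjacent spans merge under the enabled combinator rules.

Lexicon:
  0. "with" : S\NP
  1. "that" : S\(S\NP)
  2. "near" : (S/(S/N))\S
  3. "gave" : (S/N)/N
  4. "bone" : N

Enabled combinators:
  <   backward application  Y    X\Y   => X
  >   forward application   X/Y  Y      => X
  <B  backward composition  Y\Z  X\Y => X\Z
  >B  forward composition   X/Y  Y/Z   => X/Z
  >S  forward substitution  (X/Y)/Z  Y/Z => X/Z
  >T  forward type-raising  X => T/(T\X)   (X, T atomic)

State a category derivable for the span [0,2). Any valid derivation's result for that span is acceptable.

[0,5] S   >
  [0,3] S/(S/N)   <
    [0,2] S   <
      [0,1] "with" : S\NP
      [1,2] "that" : S\(S\NP)
    [2,3] "near" : (S/(S/N))\S
  [3,5] S/N   >
    [3,4] "gave" : (S/N)/N
    [4,5] "bone" : N

S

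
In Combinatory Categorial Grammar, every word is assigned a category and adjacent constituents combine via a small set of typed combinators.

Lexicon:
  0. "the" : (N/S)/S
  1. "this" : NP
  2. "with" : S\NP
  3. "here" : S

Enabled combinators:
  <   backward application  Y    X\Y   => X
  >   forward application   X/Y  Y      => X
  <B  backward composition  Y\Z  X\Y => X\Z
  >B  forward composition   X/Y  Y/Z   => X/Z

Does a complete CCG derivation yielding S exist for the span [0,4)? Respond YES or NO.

(N/S)/S NP S\NP S
CKY chart[0,4] = {N}; S ∉ chart

NO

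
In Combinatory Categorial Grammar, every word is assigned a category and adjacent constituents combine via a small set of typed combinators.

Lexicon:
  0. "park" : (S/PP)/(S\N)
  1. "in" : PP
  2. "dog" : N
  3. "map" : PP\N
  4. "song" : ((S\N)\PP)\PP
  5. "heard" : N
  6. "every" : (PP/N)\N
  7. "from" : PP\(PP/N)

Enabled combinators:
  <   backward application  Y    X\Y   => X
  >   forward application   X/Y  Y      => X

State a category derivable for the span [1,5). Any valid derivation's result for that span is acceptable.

S\N

[0,8] S   >
  [0,5] S/PP   >
    [0,1] "park" : (S/PP)/(S\N)
    [1,5] S\N   <
      [1,2] "in" : PP
      [2,5] (S\N)\PP   <
        [2,4] PP   <
          [2,3] "dog" : N
          [3,4] "map" : PP\N
        [4,5] "song" : ((S\N)\PP)\PP
  [5,8] PP   <
    [5,7] PP/N   <
      [5,6] "heard" : N
      [6,7] "every" : (PP/N)\N
    [7,8] "from" : PP\(PP/N)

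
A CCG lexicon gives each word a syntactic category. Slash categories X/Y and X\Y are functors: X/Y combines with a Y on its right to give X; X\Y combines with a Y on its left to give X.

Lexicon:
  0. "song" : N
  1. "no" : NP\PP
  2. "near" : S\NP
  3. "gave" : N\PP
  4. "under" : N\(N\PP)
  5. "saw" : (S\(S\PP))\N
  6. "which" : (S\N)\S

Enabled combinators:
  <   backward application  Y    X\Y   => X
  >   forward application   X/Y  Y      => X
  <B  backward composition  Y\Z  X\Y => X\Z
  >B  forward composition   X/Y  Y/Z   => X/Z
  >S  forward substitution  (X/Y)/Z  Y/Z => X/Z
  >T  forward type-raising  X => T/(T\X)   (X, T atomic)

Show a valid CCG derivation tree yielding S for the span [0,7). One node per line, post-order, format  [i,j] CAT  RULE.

[0,7] S   <
  [0,1] "song" : N
  [1,7] S\N   <
    [1,6] S   <
      [1,3] S\PP   <B
        [1,2] "no" : NP\PP
        [2,3] "near" : S\NP
      [3,6] S\(S\PP)   <
        [3,5] N   <
          [3,4] "gave" : N\PP
          [4,5] "under" : N\(N\PP)
        [5,6] "saw" : (S\(S\PP))\N
    [6,7] "which" : (S\N)\S

[0,1] N  lex  "song"
[1,2] NP\PP  lex  "no"
[2,3] S\NP  lex  "near"
[1,3] S\PP  <B  k=2
[3,4] N\PP  lex  "gave"
[4,5] N\(N\PP)  lex  "under"
[3,5] N  <  k=4
[5,6] (S\(S\PP))\N  lex  "saw"
[3,6] S\(S\PP)  <  k=5
[1,6] S  <  k=3
[6,7] (S\N)\S  lex  "which"
[1,7] S\N  <  k=6
[0,7] S  <  k=1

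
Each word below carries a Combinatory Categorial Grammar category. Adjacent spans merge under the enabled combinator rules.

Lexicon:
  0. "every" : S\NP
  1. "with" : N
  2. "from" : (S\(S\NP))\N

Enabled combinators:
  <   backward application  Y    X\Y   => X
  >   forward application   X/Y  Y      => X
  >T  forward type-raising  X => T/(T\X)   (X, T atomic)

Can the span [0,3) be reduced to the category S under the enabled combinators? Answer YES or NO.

[0,3] S   <
  [0,1] "every" : S\NP
  [1,3] S\(S\NP)   <
    [1,2] "with" : N
    [2,3] "from" : (S\(S\NP))\N

YES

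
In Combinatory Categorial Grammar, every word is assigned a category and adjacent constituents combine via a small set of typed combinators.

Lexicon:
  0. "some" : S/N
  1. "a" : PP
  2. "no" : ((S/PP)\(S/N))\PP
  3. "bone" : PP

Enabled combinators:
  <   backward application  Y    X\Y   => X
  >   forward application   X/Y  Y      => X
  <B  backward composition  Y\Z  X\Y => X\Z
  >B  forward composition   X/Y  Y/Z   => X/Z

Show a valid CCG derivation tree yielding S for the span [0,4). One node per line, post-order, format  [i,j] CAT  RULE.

[0,4] S   >
  [0,3] S/PP   <
    [0,1] "some" : S/N
    [1,3] (S/PP)\(S/N)   <
      [1,2] "a" : PP
      [2,3] "no" : ((S/PP)\(S/N))\PP
  [3,4] "bone" : PP

[0,1] S/N  lex  "some"
[1,2] PP  lex  "a"
[2,3] ((S/PP)\(S/N))\PP  lex  "no"
[1,3] (S/PP)\(S/N)  <  k=2
[0,3] S/PP  <  k=1
[3,4] PP  lex  "bone"
[0,4] S  >  k=3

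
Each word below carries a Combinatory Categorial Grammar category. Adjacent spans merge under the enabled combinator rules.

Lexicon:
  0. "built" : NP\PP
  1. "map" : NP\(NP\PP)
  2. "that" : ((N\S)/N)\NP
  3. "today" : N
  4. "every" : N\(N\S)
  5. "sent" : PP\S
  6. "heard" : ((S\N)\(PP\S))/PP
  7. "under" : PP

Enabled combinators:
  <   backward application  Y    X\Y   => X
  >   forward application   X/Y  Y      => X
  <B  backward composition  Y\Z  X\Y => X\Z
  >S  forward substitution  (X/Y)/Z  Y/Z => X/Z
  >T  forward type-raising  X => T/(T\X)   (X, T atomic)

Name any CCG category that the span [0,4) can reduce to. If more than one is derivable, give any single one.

[0,8] S   <
  [0,5] N   <
    [0,4] N\S   >
      [0,3] (N\S)/N   <
        [0,2] NP   <
          [0,1] "built" : NP\PP
          [1,2] "map" : NP\(NP\PP)
        [2,3] "that" : ((N\S)/N)\NP
      [3,4] "today" : N
    [4,5] "every" : N\(N\S)
  [5,8] S\N   <
    [5,6] "sent" : PP\S
    [6,8] (S\N)\(PP\S)   >
      [6,7] "heard" : ((S\N)\(PP\S))/PP
      [7,8] "under" : PP

N\S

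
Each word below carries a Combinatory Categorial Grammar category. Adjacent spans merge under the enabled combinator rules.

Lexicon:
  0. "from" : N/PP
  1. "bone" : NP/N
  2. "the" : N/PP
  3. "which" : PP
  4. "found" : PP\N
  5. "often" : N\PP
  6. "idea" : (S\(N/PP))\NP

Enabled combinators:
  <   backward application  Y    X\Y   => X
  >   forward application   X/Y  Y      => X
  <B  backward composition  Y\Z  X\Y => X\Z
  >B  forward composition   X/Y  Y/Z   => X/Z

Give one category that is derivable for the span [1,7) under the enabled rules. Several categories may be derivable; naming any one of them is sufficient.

S\(N/PP)

[0,7] S   <
  [0,1] "from" : N/PP
  [1,7] S\(N/PP)   <
    [1,6] NP   >
      [1,2] "bone" : NP/N
      [2,6] N   <
        [2,5] PP   <
          [2,4] N   >
            [2,3] "the" : N/PP
            [3,4] "which" : PP
          [4,5] "found" : PP\N
        [5,6] "often" : N\PP
    [6,7] "idea" : (S\(N/PP))\NP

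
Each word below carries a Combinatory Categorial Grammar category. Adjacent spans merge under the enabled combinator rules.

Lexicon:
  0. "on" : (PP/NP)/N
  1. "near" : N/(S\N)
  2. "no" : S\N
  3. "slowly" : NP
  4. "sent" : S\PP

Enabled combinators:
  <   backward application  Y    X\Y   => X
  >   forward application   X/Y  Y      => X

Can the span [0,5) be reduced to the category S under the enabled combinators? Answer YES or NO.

YES

[0,5] S   <
  [0,4] PP   >
    [0,3] PP/NP   >
      [0,1] "on" : (PP/NP)/N
      [1,3] N   >
        [1,2] "near" : N/(S\N)
        [2,3] "no" : S\N
    [3,4] "slowly" : NP
  [4,5] "sent" : S\PP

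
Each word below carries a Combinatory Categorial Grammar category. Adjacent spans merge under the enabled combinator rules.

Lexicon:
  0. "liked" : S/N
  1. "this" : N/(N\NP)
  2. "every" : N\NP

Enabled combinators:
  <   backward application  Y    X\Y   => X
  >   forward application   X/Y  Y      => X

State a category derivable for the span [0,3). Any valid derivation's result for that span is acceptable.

S

[0,3] S   >
  [0,1] "liked" : S/N
  [1,3] N   >
    [1,2] "this" : N/(N\NP)
    [2,3] "every" : N\NP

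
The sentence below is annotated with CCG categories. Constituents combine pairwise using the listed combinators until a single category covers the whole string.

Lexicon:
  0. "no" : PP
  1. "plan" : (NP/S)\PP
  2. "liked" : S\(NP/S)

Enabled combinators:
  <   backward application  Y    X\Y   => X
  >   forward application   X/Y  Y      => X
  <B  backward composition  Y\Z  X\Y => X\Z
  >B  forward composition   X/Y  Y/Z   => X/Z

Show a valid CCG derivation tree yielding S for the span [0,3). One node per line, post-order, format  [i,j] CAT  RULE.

[0,3] S   <
  [0,1] "no" : PP
  [1,3] S\PP   <B
    [1,2] "plan" : (NP/S)\PP
    [2,3] "liked" : S\(NP/S)

[0,1] PP  lex  "no"
[1,2] (NP/S)\PP  lex  "plan"
[2,3] S\(NP/S)  lex  "liked"
[1,3] S\PP  <B  k=2
[0,3] S  <  k=1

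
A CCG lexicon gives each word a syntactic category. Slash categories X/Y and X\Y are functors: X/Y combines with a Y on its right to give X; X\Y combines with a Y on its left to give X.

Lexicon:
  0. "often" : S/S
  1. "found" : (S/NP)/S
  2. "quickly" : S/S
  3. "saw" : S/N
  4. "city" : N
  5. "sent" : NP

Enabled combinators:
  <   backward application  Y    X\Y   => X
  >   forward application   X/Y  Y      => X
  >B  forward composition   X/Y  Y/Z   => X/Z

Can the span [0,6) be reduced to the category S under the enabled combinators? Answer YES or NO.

[0,6] S   >
  [0,5] S/NP   >B
    [0,1] "often" : S/S
    [1,5] S/NP   >
      [1,2] "found" : (S/NP)/S
      [2,5] S   >
        [2,4] S/N   >B
          [2,3] "quickly" : S/S
          [3,4] "saw" : S/N
        [4,5] "city" : N
  [5,6] "sent" : NP

YES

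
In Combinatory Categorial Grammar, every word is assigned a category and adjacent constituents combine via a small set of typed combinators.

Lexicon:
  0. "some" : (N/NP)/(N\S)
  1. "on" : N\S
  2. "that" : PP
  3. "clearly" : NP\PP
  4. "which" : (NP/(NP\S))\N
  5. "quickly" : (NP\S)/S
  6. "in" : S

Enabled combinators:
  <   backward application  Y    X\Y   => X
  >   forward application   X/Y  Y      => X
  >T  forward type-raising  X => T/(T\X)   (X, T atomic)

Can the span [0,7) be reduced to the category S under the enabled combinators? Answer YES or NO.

NO

(N/NP)/(N\S) N\S PP NP\PP (NP/(NP\S))\N (NP\S)/S S
CKY chart[0,7] = {N/(N\NP), NP, NP/(NP\NP), PP/(PP\NP), S/(S\NP)}; S ∉ chart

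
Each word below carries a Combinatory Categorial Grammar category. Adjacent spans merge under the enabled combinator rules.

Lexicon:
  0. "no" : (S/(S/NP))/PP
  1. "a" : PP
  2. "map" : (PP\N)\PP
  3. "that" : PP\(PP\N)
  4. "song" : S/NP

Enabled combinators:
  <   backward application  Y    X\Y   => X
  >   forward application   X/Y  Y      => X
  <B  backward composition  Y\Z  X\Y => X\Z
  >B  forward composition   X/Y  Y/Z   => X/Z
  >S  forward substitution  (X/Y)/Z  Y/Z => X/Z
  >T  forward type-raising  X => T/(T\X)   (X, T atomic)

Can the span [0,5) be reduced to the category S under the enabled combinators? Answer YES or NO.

[0,5] S   >
  [0,4] S/(S/NP)   >
    [0,1] "no" : (S/(S/NP))/PP
    [1,4] PP   <
      [1,3] PP\N   <
        [1,2] "a" : PP
        [2,3] "map" : (PP\N)\PP
      [3,4] "that" : PP\(PP\N)
  [4,5] "song" : S/NP

YES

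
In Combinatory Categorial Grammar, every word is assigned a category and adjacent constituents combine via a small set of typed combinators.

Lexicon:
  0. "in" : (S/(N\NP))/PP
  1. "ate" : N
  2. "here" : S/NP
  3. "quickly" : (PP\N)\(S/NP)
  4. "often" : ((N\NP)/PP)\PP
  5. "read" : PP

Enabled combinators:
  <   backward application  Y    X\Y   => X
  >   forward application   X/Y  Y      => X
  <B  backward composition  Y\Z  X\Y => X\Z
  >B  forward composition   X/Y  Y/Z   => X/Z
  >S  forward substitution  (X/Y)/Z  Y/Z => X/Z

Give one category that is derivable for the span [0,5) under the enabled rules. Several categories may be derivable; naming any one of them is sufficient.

S/PP

[0,6] S   >
  [0,5] S/PP   >S
    [0,1] "in" : (S/(N\NP))/PP
    [1,5] (N\NP)/PP   <
      [1,4] PP   <
        [1,2] "ate" : N
        [2,4] PP\N   <
          [2,3] "here" : S/NP
          [3,4] "quickly" : (PP\N)\(S/NP)
      [4,5] "often" : ((N\NP)/PP)\PP
  [5,6] "read" : PP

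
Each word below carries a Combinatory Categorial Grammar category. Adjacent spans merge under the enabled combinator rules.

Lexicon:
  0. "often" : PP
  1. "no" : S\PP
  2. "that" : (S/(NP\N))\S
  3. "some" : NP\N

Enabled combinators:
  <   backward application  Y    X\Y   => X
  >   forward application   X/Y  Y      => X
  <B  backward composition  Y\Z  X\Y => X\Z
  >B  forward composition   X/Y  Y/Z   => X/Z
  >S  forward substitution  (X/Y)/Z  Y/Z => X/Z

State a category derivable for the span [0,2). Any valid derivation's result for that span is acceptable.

S

[0,4] S   >
  [0,3] S/(NP\N)   <
    [0,2] S   <
      [0,1] "often" : PP
      [1,2] "no" : S\PP
    [2,3] "that" : (S/(NP\N))\S
  [3,4] "some" : NP\N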